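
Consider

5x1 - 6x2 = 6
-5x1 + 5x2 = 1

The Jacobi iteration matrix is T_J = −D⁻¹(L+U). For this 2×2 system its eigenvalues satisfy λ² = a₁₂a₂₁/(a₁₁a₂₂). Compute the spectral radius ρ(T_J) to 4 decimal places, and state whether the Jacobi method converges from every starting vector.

a₁₂a₂₁/(a₁₁a₂₂) = (-6)·(-5) / ((5)·(5)) = 1.200000
ρ = √|1.200000| = √1.200000 = 1.0954
ρ > 1, so Jacobi diverges

1.0954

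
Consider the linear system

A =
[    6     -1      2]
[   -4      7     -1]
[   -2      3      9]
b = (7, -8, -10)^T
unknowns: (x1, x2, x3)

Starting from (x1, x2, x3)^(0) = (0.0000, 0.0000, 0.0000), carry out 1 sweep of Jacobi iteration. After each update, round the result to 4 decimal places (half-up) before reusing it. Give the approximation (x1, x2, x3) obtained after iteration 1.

(1.1667, -1.1429, -1.1111)

Iteration 1:
  x1 = (7 - (-1)·0.0000 - (2)·0.0000) / (6) = 1.1667
  x2 = (-8 - (-4)·0.0000 - (-1)·0.0000) / (7) = -1.1429
  x3 = (-10 - (-2)·0.0000 - (3)·0.0000) / (9) = -1.1111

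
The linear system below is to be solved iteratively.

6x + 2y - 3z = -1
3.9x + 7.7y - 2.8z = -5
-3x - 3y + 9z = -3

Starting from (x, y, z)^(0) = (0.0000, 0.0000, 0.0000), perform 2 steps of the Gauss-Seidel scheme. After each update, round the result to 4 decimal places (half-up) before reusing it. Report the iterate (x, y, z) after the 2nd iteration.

Iteration 1:
  x = (-1 - (2)·0.0000 - (-3)·0.0000) / (6) = -0.1667
  y = (-5 - (3.9)·-0.1667 - (-2.8)·0.0000) / (7.7) = -0.5649
  z = (-3 - (-3)·-0.1667 - (-3)·-0.5649) / (9) = -0.5772
Iteration 2:
  x = (-1 - (2)·-0.5649 - (-3)·-0.5772) / (6) = -0.2670
  y = (-5 - (3.9)·-0.2670 - (-2.8)·-0.5772) / (7.7) = -0.7240
  z = (-3 - (-3)·-0.2670 - (-3)·-0.7240) / (9) = -0.6637

(-0.2670, -0.7240, -0.6637)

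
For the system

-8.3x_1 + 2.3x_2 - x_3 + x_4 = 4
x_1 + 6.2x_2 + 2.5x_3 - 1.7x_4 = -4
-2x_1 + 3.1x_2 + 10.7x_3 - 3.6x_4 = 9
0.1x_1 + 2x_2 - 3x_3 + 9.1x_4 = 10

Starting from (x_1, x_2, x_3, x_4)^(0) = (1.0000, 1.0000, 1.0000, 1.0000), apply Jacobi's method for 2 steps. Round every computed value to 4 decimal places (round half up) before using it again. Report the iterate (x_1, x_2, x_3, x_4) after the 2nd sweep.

Iteration 1:
  x_1 = (4 - (2.3)·1.0000 - (-1)·1.0000 - (1)·1.0000) / (-8.3) = -0.2048
  x_2 = (-4 - (1)·1.0000 - (2.5)·1.0000 - (-1.7)·1.0000) / (6.2) = -0.9355
  x_3 = (9 - (-2)·1.0000 - (3.1)·1.0000 - (-3.6)·1.0000) / (10.7) = 1.0748
  x_4 = (10 - (0.1)·1.0000 - (2)·1.0000 - (-3)·1.0000) / (9.1) = 1.1978
Iteration 2:
  x_1 = (4 - (2.3)·-0.9355 - (-1)·1.0748 - (1)·1.1978) / (-8.3) = -0.7263
  x_2 = (-4 - (1)·-0.2048 - (2.5)·1.0748 - (-1.7)·1.1978) / (6.2) = -0.7171
  x_3 = (9 - (-2)·-0.2048 - (3.1)·-0.9355 - (-3.6)·1.1978) / (10.7) = 1.4769
  x_4 = (10 - (0.1)·-0.2048 - (2)·-0.9355 - (-3)·1.0748) / (9.1) = 1.6611

(-0.7263, -0.7171, 1.4769, 1.6611)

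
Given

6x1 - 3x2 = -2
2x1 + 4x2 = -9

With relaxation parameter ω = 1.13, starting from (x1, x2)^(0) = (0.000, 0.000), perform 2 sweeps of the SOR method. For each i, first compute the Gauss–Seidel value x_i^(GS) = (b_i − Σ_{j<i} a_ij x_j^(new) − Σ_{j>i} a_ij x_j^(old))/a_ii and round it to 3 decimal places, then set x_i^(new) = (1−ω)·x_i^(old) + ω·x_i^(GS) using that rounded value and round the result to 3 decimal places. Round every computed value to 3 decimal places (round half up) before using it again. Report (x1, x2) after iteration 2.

(-1.644, -1.311)

Iteration 1:
  x1: GS value = (-2 - (-3)·0.000) / (6) = -0.333;  x1 ← (1−ω)·0.000 + ω·-0.333 = -0.376
  x2: GS value = (-9 - (2)·-0.376) / (4) = -2.062;  x2 ← (1−ω)·0.000 + ω·-2.062 = -2.330
Iteration 2:
  x1: GS value = (-2 - (-3)·-2.330) / (6) = -1.498;  x1 ← (1−ω)·-0.376 + ω·-1.498 = -1.644
  x2: GS value = (-9 - (2)·-1.644) / (4) = -1.428;  x2 ← (1−ω)·-2.330 + ω·-1.428 = -1.311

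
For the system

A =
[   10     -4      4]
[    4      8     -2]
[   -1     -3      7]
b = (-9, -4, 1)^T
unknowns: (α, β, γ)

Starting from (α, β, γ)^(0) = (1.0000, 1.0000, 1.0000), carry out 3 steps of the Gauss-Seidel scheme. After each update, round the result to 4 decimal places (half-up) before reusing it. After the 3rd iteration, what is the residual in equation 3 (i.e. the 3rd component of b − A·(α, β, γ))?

0.0002

Iteration 1:
  α = (-9 - (-4)·1.0000 - (4)·1.0000) / (10) = -0.9000
  β = (-4 - (4)·-0.9000 - (-2)·1.0000) / (8) = 0.2000
  γ = (1 - (-1)·-0.9000 - (-3)·0.2000) / (7) = 0.1000
Iteration 2:
  α = (-9 - (-4)·0.2000 - (4)·0.1000) / (10) = -0.8600
  β = (-4 - (4)·-0.8600 - (-2)·0.1000) / (8) = -0.0450
  γ = (1 - (-1)·-0.8600 - (-3)·-0.0450) / (7) = 0.0007
Iteration 3:
  α = (-9 - (-4)·-0.0450 - (4)·0.0007) / (10) = -0.9183
  β = (-4 - (4)·-0.9183 - (-2)·0.0007) / (8) = -0.0407
  γ = (1 - (-1)·-0.9183 - (-3)·-0.0407) / (7) = -0.0058
Residual b − A·x = (0.0434, -0.0128, 0.0002)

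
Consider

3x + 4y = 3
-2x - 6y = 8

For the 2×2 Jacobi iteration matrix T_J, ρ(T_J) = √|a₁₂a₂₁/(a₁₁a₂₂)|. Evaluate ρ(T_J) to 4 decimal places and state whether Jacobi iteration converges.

0.6667

a₁₂a₂₁/(a₁₁a₂₂) = (4)·(-2) / ((3)·(-6)) = 0.444444
ρ = √|0.444444| = √0.444444 = 0.6667
ρ < 1, so Jacobi converges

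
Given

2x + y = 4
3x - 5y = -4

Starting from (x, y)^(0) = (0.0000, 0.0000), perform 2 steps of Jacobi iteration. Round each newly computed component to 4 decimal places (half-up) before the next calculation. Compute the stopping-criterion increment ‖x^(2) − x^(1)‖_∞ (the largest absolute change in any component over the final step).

1.2000

Iteration 1:
  x = (4 - (1)·0.0000) / (2) = 2.0000
  y = (-4 - (3)·0.0000) / (-5) = 0.8000
Iteration 2:
  x = (4 - (1)·0.8000) / (2) = 1.6000
  y = (-4 - (3)·2.0000) / (-5) = 2.0000
Change: (-0.4000, 1.2000) → max |·| = 1.2000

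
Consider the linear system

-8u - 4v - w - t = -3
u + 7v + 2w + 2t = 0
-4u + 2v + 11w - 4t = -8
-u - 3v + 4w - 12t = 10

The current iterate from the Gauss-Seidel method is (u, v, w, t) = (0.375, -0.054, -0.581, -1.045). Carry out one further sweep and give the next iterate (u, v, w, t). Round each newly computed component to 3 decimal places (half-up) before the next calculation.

(0.605, 0.378, -0.956, -1.297)

One sweep:
  u = (-3 - (-4)·-0.054 - (-1)·-0.581 - (-1)·-1.045) / (-8) = 0.605
  v = (0 - (1)·0.605 - (2)·-0.581 - (2)·-1.045) / (7) = 0.378
  w = (-8 - (-4)·0.605 - (2)·0.378 - (-4)·-1.045) / (11) = -0.956
  t = (10 - (-1)·0.605 - (-3)·0.378 - (4)·-0.956) / (-12) = -1.297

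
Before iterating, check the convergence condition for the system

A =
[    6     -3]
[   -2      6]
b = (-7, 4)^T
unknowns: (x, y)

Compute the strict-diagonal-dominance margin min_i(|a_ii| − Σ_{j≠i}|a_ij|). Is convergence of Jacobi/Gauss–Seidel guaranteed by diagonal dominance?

3

row 1: |6| − (3) = 3
row 2: |6| − (2) = 4
minimum over rows = 3 → strictly diagonally dominant (convergence guaranteed)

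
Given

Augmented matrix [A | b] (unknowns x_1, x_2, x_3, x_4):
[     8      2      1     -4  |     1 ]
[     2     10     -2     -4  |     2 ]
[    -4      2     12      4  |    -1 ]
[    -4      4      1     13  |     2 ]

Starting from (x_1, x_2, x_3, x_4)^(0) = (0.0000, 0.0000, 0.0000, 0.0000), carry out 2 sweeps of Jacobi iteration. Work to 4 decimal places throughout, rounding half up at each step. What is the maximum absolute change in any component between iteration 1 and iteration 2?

Iteration 1:
  x_1 = (1 - (2)·0.0000 - (1)·0.0000 - (-4)·0.0000) / (8) = 0.1250
  x_2 = (2 - (2)·0.0000 - (-2)·0.0000 - (-4)·0.0000) / (10) = 0.2000
  x_3 = (-1 - (-4)·0.0000 - (2)·0.0000 - (4)·0.0000) / (12) = -0.0833
  x_4 = (2 - (-4)·0.0000 - (4)·0.0000 - (1)·0.0000) / (13) = 0.1538
Iteration 2:
  x_1 = (1 - (2)·0.2000 - (1)·-0.0833 - (-4)·0.1538) / (8) = 0.1623
  x_2 = (2 - (2)·0.1250 - (-2)·-0.0833 - (-4)·0.1538) / (10) = 0.2199
  x_3 = (-1 - (-4)·0.1250 - (2)·0.2000 - (4)·0.1538) / (12) = -0.1263
  x_4 = (2 - (-4)·0.1250 - (4)·0.2000 - (1)·-0.0833) / (13) = 0.1372
Change: (0.0373, 0.0199, -0.0430, -0.0166) → max |·| = 0.0430

0.0430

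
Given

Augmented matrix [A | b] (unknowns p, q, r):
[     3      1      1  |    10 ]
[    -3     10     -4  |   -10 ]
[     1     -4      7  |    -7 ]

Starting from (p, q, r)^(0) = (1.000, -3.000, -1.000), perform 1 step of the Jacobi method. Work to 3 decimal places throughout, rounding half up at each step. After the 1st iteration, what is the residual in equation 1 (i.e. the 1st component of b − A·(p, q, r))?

-0.044

Iteration 1:
  p = (10 - (1)·-3.000 - (1)·-1.000) / (3) = 4.667
  q = (-10 - (-3)·1.000 - (-4)·-1.000) / (10) = -1.100
  r = (-7 - (1)·1.000 - (-4)·-3.000) / (7) = -2.857
Residual b − A·x = (-0.044, 3.573, 3.932)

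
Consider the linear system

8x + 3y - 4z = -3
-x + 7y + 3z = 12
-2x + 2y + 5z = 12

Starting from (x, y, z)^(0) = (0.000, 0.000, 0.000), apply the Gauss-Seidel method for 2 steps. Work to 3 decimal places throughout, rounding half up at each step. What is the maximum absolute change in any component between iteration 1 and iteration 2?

0.656

Iteration 1:
  x = (-3 - (3)·0.000 - (-4)·0.000) / (8) = -0.375
  y = (12 - (-1)·-0.375 - (3)·0.000) / (7) = 1.661
  z = (12 - (-2)·-0.375 - (2)·1.661) / (5) = 1.586
Iteration 2:
  x = (-3 - (3)·1.661 - (-4)·1.586) / (8) = -0.205
  y = (12 - (-1)·-0.205 - (3)·1.586) / (7) = 1.005
  z = (12 - (-2)·-0.205 - (2)·1.005) / (5) = 1.916
Change: (0.170, -0.656, 0.330) → max |·| = 0.656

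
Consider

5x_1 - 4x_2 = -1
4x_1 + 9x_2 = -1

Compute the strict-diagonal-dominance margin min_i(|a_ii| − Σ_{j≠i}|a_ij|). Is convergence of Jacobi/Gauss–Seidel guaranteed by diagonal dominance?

1

row 1: |5| − (4) = 1
row 2: |9| − (4) = 5
minimum over rows = 1 → strictly diagonally dominant (convergence guaranteed)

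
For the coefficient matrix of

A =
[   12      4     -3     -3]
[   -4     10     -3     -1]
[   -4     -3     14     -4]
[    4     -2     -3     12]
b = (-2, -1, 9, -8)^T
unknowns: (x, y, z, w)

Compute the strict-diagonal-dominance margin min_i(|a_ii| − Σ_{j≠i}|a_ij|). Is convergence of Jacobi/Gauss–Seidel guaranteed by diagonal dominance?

2

row 1: |12| − (4+3+3) = 2
row 2: |10| − (4+3+1) = 2
row 3: |14| − (4+3+4) = 3
row 4: |12| − (4+2+3) = 3
minimum over rows = 2 → strictly diagonally dominant (convergence guaranteed)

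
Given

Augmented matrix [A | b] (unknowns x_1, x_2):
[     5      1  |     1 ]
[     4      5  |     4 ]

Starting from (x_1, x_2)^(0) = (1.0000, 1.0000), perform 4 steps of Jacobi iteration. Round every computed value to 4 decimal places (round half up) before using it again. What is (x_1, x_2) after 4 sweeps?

Iteration 1:
  x_1 = (1 - (1)·1.0000) / (5) = 0.0000
  x_2 = (4 - (4)·1.0000) / (5) = 0.0000
Iteration 2:
  x_1 = (1 - (1)·0.0000) / (5) = 0.2000
  x_2 = (4 - (4)·0.0000) / (5) = 0.8000
Iteration 3:
  x_1 = (1 - (1)·0.8000) / (5) = 0.0400
  x_2 = (4 - (4)·0.2000) / (5) = 0.6400
Iteration 4:
  x_1 = (1 - (1)·0.6400) / (5) = 0.0720
  x_2 = (4 - (4)·0.0400) / (5) = 0.7680

(0.0720, 0.7680)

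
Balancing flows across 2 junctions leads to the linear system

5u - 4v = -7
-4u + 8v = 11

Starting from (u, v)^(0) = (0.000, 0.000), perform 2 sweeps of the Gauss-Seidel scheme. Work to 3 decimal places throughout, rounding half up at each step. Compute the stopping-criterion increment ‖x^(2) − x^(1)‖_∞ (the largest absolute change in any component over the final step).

Iteration 1:
  u = (-7 - (-4)·0.000) / (5) = -1.400
  v = (11 - (-4)·-1.400) / (8) = 0.675
Iteration 2:
  u = (-7 - (-4)·0.675) / (5) = -0.860
  v = (11 - (-4)·-0.860) / (8) = 0.945
Change: (0.540, 0.270) → max |·| = 0.540

0.540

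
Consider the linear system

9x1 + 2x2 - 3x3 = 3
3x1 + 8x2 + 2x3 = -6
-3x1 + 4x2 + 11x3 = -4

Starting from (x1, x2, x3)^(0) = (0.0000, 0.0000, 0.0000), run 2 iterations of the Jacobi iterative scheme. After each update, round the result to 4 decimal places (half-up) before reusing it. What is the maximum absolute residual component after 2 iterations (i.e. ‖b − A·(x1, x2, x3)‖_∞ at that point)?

1.1590

Iteration 1:
  x1 = (3 - (2)·0.0000 - (-3)·0.0000) / (9) = 0.3333
  x2 = (-6 - (3)·0.0000 - (2)·0.0000) / (8) = -0.7500
  x3 = (-4 - (-3)·0.0000 - (4)·0.0000) / (11) = -0.3636
Iteration 2:
  x1 = (3 - (2)·-0.7500 - (-3)·-0.3636) / (9) = 0.3788
  x2 = (-6 - (3)·0.3333 - (2)·-0.3636) / (8) = -0.7841
  x3 = (-4 - (-3)·0.3333 - (4)·-0.7500) / (11) = 0.0000
Residual b − A·x = (1.1590, -0.8636, 0.2728); ∞-norm = 1.1590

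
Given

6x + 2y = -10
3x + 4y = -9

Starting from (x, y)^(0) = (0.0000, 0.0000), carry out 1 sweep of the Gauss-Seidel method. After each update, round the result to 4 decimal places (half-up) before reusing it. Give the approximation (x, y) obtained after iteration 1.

Iteration 1:
  x = (-10 - (2)·0.0000) / (6) = -1.6667
  y = (-9 - (3)·-1.6667) / (4) = -1.0000

(-1.6667, -1.0000)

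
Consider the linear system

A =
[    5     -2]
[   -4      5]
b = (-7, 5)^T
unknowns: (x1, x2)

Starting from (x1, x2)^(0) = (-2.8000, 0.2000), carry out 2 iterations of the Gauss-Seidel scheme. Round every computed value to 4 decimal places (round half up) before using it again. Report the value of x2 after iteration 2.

-0.1379

Iteration 1:
  x1 = (-7 - (-2)·0.2000) / (5) = -1.3200
  x2 = (5 - (-4)·-1.3200) / (5) = -0.0560
Iteration 2:
  x1 = (-7 - (-2)·-0.0560) / (5) = -1.4224
  x2 = (5 - (-4)·-1.4224) / (5) = -0.1379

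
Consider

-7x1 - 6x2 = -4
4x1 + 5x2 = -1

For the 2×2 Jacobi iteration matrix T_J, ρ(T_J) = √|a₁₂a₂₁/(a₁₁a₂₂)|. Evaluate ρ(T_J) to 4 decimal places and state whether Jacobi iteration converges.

a₁₂a₂₁/(a₁₁a₂₂) = (-6)·(4) / ((-7)·(5)) = 0.685714
ρ = √|0.685714| = √0.685714 = 0.8281
ρ < 1, so Jacobi converges

0.8281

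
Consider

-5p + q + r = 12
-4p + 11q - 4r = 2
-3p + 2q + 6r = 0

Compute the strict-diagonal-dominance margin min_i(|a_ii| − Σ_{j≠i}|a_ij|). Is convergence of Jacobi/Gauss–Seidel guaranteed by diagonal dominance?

row 1: |-5| − (1+1) = 3
row 2: |11| − (4+4) = 3
row 3: |6| − (3+2) = 1
minimum over rows = 1 → strictly diagonally dominant (convergence guaranteed)

1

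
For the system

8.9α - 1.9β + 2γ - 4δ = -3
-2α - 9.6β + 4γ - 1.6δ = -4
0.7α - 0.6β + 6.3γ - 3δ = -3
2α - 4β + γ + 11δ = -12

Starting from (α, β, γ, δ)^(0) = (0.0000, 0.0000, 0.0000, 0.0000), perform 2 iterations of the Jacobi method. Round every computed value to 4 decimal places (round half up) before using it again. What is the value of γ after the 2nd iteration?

Iteration 1:
  α = (-3 - (-1.9)·0.0000 - (2)·0.0000 - (-4)·0.0000) / (8.9) = -0.3371
  β = (-4 - (-2)·0.0000 - (4)·0.0000 - (-1.6)·0.0000) / (-9.6) = 0.4167
  γ = (-3 - (0.7)·0.0000 - (-0.6)·0.0000 - (-3)·0.0000) / (6.3) = -0.4762
  δ = (-12 - (2)·0.0000 - (-4)·0.0000 - (1)·0.0000) / (11) = -1.0909
Iteration 2:
  α = (-3 - (-1.9)·0.4167 - (2)·-0.4762 - (-4)·-1.0909) / (8.9) = -0.6314
  β = (-4 - (-2)·-0.3371 - (4)·-0.4762 - (-1.6)·-1.0909) / (-9.6) = 0.4703
  γ = (-3 - (0.7)·-0.3371 - (-0.6)·0.4167 - (-3)·-1.0909) / (6.3) = -0.9185
  δ = (-12 - (2)·-0.3371 - (-4)·0.4167 - (1)·-0.4762) / (11) = -0.8348

-0.9185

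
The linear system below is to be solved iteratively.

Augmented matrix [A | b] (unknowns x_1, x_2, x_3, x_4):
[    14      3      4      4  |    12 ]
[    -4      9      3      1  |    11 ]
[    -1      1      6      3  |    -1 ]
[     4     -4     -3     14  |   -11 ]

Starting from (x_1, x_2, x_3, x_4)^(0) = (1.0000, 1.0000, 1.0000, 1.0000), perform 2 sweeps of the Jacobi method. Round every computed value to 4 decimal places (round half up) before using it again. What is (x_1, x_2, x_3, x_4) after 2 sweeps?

(0.9490, 1.5397, -0.0728, -0.5998)

Iteration 1:
  x_1 = (12 - (3)·1.0000 - (4)·1.0000 - (4)·1.0000) / (14) = 0.0714
  x_2 = (11 - (-4)·1.0000 - (3)·1.0000 - (1)·1.0000) / (9) = 1.2222
  x_3 = (-1 - (-1)·1.0000 - (1)·1.0000 - (3)·1.0000) / (6) = -0.6667
  x_4 = (-11 - (4)·1.0000 - (-4)·1.0000 - (-3)·1.0000) / (14) = -0.5714
Iteration 2:
  x_1 = (12 - (3)·1.2222 - (4)·-0.6667 - (4)·-0.5714) / (14) = 0.9490
  x_2 = (11 - (-4)·0.0714 - (3)·-0.6667 - (1)·-0.5714) / (9) = 1.5397
  x_3 = (-1 - (-1)·0.0714 - (1)·1.2222 - (3)·-0.5714) / (6) = -0.0728
  x_4 = (-11 - (4)·0.0714 - (-4)·1.2222 - (-3)·-0.6667) / (14) = -0.5998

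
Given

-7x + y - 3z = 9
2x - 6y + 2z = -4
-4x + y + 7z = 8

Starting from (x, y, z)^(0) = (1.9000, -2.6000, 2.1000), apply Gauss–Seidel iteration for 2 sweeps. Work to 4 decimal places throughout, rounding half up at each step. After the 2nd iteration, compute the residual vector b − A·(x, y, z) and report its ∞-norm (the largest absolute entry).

Iteration 1:
  x = (9 - (1)·-2.6000 - (-3)·2.1000) / (-7) = -2.5571
  y = (-4 - (2)·-2.5571 - (2)·2.1000) / (-6) = 0.5143
  z = (8 - (-4)·-2.5571 - (1)·0.5143) / (7) = -0.3918
Iteration 2:
  x = (9 - (1)·0.5143 - (-3)·-0.3918) / (-7) = -1.0443
  y = (-4 - (2)·-1.0443 - (2)·-0.3918) / (-6) = 0.1880
  z = (8 - (-4)·-1.0443 - (1)·0.1880) / (7) = 0.5193
Residual b − A·x = (3.0598, -1.8220, -0.0003); ∞-norm = 3.0598

3.0598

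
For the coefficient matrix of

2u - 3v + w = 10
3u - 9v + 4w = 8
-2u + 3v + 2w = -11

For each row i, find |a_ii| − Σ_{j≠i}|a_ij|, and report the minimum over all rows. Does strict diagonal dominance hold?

-3

row 1: |2| − (3+1) = -2
row 2: |-9| − (3+4) = 2
row 3: |2| − (2+3) = -3
minimum over rows = -3 → not strictly diagonally dominant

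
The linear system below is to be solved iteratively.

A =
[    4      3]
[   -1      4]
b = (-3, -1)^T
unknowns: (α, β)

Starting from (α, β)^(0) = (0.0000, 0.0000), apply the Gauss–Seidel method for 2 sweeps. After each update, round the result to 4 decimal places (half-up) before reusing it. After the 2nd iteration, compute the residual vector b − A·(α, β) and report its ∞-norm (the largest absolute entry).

0.2459

Iteration 1:
  α = (-3 - (3)·0.0000) / (4) = -0.7500
  β = (-1 - (-1)·-0.7500) / (4) = -0.4375
Iteration 2:
  α = (-3 - (3)·-0.4375) / (4) = -0.4219
  β = (-1 - (-1)·-0.4219) / (4) = -0.3555
Residual b − A·x = (-0.2459, 0.0001); ∞-norm = 0.2459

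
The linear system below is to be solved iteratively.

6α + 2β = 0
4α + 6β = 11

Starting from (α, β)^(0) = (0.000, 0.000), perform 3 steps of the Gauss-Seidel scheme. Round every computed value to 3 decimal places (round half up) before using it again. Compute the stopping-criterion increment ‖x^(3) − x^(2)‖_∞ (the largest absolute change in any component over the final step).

Iteration 1:
  α = (0 - (2)·0.000) / (6) = 0.000
  β = (11 - (4)·0.000) / (6) = 1.833
Iteration 2:
  α = (0 - (2)·1.833) / (6) = -0.611
  β = (11 - (4)·-0.611) / (6) = 2.241
Iteration 3:
  α = (0 - (2)·2.241) / (6) = -0.747
  β = (11 - (4)·-0.747) / (6) = 2.331
Change: (-0.136, 0.090) → max |·| = 0.136

0.136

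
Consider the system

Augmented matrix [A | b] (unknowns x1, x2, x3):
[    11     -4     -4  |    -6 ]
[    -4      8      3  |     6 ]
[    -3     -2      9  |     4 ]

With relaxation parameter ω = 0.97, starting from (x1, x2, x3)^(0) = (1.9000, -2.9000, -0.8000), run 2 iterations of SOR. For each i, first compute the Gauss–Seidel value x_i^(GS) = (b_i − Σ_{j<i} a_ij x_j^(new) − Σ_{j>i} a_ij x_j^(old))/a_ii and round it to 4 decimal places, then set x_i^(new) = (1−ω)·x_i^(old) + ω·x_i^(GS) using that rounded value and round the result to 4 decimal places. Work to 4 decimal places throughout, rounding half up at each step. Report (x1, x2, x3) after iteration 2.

(-0.6116, 0.4884, 0.3341)

Iteration 1:
  x1: GS value = (-6 - (-4)·-2.9000 - (-4)·-0.8000) / (11) = -1.8909;  x1 ← (1−ω)·1.9000 + ω·-1.8909 = -1.7772
  x2: GS value = (6 - (-4)·-1.7772 - (3)·-0.8000) / (8) = 0.1614;  x2 ← (1−ω)·-2.9000 + ω·0.1614 = 0.0696
  x3: GS value = (4 - (-3)·-1.7772 - (-2)·0.0696) / (9) = -0.1325;  x3 ← (1−ω)·-0.8000 + ω·-0.1325 = -0.1525
Iteration 2:
  x1: GS value = (-6 - (-4)·0.0696 - (-4)·-0.1525) / (11) = -0.5756;  x1 ← (1−ω)·-1.7772 + ω·-0.5756 = -0.6116
  x2: GS value = (6 - (-4)·-0.6116 - (3)·-0.1525) / (8) = 0.5014;  x2 ← (1−ω)·0.0696 + ω·0.5014 = 0.4884
  x3: GS value = (4 - (-3)·-0.6116 - (-2)·0.4884) / (9) = 0.3491;  x3 ← (1−ω)·-0.1525 + ω·0.3491 = 0.3341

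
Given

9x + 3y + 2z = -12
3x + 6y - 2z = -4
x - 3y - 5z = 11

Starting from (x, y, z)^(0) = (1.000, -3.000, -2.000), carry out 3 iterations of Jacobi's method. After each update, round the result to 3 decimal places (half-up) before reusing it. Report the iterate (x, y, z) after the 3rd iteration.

Iteration 1:
  x = (-12 - (3)·-3.000 - (2)·-2.000) / (9) = 0.111
  y = (-4 - (3)·1.000 - (-2)·-2.000) / (6) = -1.833
  z = (11 - (1)·1.000 - (-3)·-3.000) / (-5) = -0.200
Iteration 2:
  x = (-12 - (3)·-1.833 - (2)·-0.200) / (9) = -0.678
  y = (-4 - (3)·0.111 - (-2)·-0.200) / (6) = -0.789
  z = (11 - (1)·0.111 - (-3)·-1.833) / (-5) = -1.078
Iteration 3:
  x = (-12 - (3)·-0.789 - (2)·-1.078) / (9) = -0.831
  y = (-4 - (3)·-0.678 - (-2)·-1.078) / (6) = -0.687
  z = (11 - (1)·-0.678 - (-3)·-0.789) / (-5) = -1.862

(-0.831, -0.687, -1.862)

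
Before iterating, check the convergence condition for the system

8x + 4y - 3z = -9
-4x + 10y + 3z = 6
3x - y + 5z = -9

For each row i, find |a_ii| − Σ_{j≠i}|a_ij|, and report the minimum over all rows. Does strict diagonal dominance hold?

1

row 1: |8| − (4+3) = 1
row 2: |10| − (4+3) = 3
row 3: |5| − (3+1) = 1
minimum over rows = 1 → strictly diagonally dominant (convergence guaranteed)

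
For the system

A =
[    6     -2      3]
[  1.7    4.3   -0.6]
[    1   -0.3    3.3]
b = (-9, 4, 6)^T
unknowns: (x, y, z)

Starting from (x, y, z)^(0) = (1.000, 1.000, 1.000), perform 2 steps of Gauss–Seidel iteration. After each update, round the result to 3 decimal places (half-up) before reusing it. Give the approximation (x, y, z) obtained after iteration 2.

Iteration 1:
  x = (-9 - (-2)·1.000 - (3)·1.000) / (6) = -1.667
  y = (4 - (1.7)·-1.667 - (-0.6)·1.000) / (4.3) = 1.729
  z = (6 - (1)·-1.667 - (-0.3)·1.729) / (3.3) = 2.481
Iteration 2:
  x = (-9 - (-2)·1.729 - (3)·2.481) / (6) = -2.164
  y = (4 - (1.7)·-2.164 - (-0.6)·2.481) / (4.3) = 2.132
  z = (6 - (1)·-2.164 - (-0.3)·2.132) / (3.3) = 2.668

(-2.164, 2.132, 2.668)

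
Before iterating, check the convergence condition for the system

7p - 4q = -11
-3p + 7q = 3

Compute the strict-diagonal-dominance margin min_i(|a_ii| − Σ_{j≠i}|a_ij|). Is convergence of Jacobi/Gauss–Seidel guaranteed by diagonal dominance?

row 1: |7| − (4) = 3
row 2: |7| − (3) = 4
minimum over rows = 3 → strictly diagonally dominant (convergence guaranteed)

3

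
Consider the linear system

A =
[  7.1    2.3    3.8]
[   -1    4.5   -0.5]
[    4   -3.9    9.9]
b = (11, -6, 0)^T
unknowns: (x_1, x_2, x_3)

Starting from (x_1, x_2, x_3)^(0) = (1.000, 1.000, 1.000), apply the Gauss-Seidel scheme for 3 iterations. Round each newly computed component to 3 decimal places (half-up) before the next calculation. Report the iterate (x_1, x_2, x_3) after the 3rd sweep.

(2.525, -0.914, -1.380)

Iteration 1:
  x_1 = (11 - (2.3)·1.000 - (3.8)·1.000) / (7.1) = 0.690
  x_2 = (-6 - (-1)·0.690 - (-0.5)·1.000) / (4.5) = -1.069
  x_3 = (0 - (4)·0.690 - (-3.9)·-1.069) / (9.9) = -0.700
Iteration 2:
  x_1 = (11 - (2.3)·-1.069 - (3.8)·-0.700) / (7.1) = 2.270
  x_2 = (-6 - (-1)·2.270 - (-0.5)·-0.700) / (4.5) = -0.907
  x_3 = (0 - (4)·2.270 - (-3.9)·-0.907) / (9.9) = -1.274
Iteration 3:
  x_1 = (11 - (2.3)·-0.907 - (3.8)·-1.274) / (7.1) = 2.525
  x_2 = (-6 - (-1)·2.525 - (-0.5)·-1.274) / (4.5) = -0.914
  x_3 = (0 - (4)·2.525 - (-3.9)·-0.914) / (9.9) = -1.380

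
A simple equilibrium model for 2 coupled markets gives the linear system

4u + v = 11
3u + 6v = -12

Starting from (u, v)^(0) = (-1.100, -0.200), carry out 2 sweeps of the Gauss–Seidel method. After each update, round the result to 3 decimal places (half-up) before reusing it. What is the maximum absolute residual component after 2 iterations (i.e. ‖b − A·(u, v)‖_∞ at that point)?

Iteration 1:
  u = (11 - (1)·-0.200) / (4) = 2.800
  v = (-12 - (3)·2.800) / (6) = -3.400
Iteration 2:
  u = (11 - (1)·-3.400) / (4) = 3.600
  v = (-12 - (3)·3.600) / (6) = -3.800
Residual b − A·x = (0.400, 0.000); ∞-norm = 0.400

0.400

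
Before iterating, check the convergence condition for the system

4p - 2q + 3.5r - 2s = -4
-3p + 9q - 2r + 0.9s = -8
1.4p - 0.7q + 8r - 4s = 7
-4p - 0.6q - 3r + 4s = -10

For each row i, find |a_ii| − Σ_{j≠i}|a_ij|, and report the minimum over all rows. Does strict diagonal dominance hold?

row 1: |4| − (2+3.5+2) = -3.5
row 2: |9| − (3+2+0.9) = 3.1
row 3: |8| − (1.4+0.7+4) = 1.9
row 4: |4| − (4+0.6+3) = -3.6
minimum over rows = -3.6 → not strictly diagonally dominant

-3.6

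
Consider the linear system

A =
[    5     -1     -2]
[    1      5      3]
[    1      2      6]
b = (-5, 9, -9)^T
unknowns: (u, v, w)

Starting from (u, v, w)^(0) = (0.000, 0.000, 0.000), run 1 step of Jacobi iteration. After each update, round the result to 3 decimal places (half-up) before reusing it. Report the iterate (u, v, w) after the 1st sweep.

Iteration 1:
  u = (-5 - (-1)·0.000 - (-2)·0.000) / (5) = -1.000
  v = (9 - (1)·0.000 - (3)·0.000) / (5) = 1.800
  w = (-9 - (1)·0.000 - (2)·0.000) / (6) = -1.500

(-1.000, 1.800, -1.500)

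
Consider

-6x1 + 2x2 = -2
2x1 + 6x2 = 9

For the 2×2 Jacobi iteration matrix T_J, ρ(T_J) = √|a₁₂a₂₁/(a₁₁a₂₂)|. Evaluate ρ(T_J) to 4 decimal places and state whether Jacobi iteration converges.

0.3333

a₁₂a₂₁/(a₁₁a₂₂) = (2)·(2) / ((-6)·(6)) = -0.111111
ρ = √|-0.111111| = √0.111111 = 0.3333
ρ < 1, so Jacobi converges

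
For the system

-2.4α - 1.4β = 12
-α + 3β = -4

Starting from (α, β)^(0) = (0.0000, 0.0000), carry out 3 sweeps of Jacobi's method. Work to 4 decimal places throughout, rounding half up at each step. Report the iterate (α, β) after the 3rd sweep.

(-3.2500, -2.7407)

Iteration 1:
  α = (12 - (-1.4)·0.0000) / (-2.4) = -5.0000
  β = (-4 - (-1)·0.0000) / (3) = -1.3333
Iteration 2:
  α = (12 - (-1.4)·-1.3333) / (-2.4) = -4.2222
  β = (-4 - (-1)·-5.0000) / (3) = -3.0000
Iteration 3:
  α = (12 - (-1.4)·-3.0000) / (-2.4) = -3.2500
  β = (-4 - (-1)·-4.2222) / (3) = -2.7407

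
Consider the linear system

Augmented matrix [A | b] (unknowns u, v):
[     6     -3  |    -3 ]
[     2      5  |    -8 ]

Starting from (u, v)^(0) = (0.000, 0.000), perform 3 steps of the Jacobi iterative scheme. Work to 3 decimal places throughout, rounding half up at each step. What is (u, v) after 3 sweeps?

(-1.200, -1.080)

Iteration 1:
  u = (-3 - (-3)·0.000) / (6) = -0.500
  v = (-8 - (2)·0.000) / (5) = -1.600
Iteration 2:
  u = (-3 - (-3)·-1.600) / (6) = -1.300
  v = (-8 - (2)·-0.500) / (5) = -1.400
Iteration 3:
  u = (-3 - (-3)·-1.400) / (6) = -1.200
  v = (-8 - (2)·-1.300) / (5) = -1.080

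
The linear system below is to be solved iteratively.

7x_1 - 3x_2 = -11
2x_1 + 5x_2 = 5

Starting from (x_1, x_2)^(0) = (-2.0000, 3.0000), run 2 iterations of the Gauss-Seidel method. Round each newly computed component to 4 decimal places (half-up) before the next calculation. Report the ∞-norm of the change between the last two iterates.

0.8082

Iteration 1:
  x_1 = (-11 - (-3)·3.0000) / (7) = -0.2857
  x_2 = (5 - (2)·-0.2857) / (5) = 1.1143
Iteration 2:
  x_1 = (-11 - (-3)·1.1143) / (7) = -1.0939
  x_2 = (5 - (2)·-1.0939) / (5) = 1.4376
Change: (-0.8082, 0.3233) → max |·| = 0.8082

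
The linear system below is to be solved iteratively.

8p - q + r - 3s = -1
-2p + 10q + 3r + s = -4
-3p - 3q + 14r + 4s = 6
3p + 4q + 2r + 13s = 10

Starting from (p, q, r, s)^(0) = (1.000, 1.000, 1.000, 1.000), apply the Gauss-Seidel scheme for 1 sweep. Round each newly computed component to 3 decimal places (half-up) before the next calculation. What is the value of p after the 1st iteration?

0.250

Iteration 1:
  p = (-1 - (-1)·1.000 - (1)·1.000 - (-3)·1.000) / (8) = 0.250
  q = (-4 - (-2)·0.250 - (3)·1.000 - (1)·1.000) / (10) = -0.750
  r = (6 - (-3)·0.250 - (-3)·-0.750 - (4)·1.000) / (14) = 0.036
  s = (10 - (3)·0.250 - (4)·-0.750 - (2)·0.036) / (13) = 0.937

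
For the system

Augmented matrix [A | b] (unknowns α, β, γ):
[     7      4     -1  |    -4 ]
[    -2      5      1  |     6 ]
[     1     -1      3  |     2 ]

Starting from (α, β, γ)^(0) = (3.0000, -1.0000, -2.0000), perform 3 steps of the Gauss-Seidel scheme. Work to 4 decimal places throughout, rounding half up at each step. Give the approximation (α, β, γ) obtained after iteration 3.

(-0.6540, 0.6922, 1.1154)

Iteration 1:
  α = (-4 - (4)·-1.0000 - (-1)·-2.0000) / (7) = -0.2857
  β = (6 - (-2)·-0.2857 - (1)·-2.0000) / (5) = 1.4857
  γ = (2 - (1)·-0.2857 - (-1)·1.4857) / (3) = 1.2571
Iteration 2:
  α = (-4 - (4)·1.4857 - (-1)·1.2571) / (7) = -1.2408
  β = (6 - (-2)·-1.2408 - (1)·1.2571) / (5) = 0.4523
  γ = (2 - (1)·-1.2408 - (-1)·0.4523) / (3) = 1.2310
Iteration 3:
  α = (-4 - (4)·0.4523 - (-1)·1.2310) / (7) = -0.6540
  β = (6 - (-2)·-0.6540 - (1)·1.2310) / (5) = 0.6922
  γ = (2 - (1)·-0.6540 - (-1)·0.6922) / (3) = 1.1154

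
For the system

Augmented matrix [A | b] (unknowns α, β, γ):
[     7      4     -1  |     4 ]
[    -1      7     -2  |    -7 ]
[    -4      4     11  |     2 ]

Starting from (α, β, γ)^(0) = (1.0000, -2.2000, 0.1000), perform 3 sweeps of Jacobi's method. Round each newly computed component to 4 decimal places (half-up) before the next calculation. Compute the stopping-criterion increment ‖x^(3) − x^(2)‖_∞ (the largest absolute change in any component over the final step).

Iteration 1:
  α = (4 - (4)·-2.2000 - (-1)·0.1000) / (7) = 1.8429
  β = (-7 - (-1)·1.0000 - (-2)·0.1000) / (7) = -0.8286
  γ = (2 - (-4)·1.0000 - (4)·-2.2000) / (11) = 1.3455
Iteration 2:
  α = (4 - (4)·-0.8286 - (-1)·1.3455) / (7) = 1.2371
  β = (-7 - (-1)·1.8429 - (-2)·1.3455) / (7) = -0.3523
  γ = (2 - (-4)·1.8429 - (4)·-0.8286) / (11) = 1.1533
Iteration 3:
  α = (4 - (4)·-0.3523 - (-1)·1.1533) / (7) = 0.9375
  β = (-7 - (-1)·1.2371 - (-2)·1.1533) / (7) = -0.4938
  γ = (2 - (-4)·1.2371 - (4)·-0.3523) / (11) = 0.7598
Change: (-0.2996, -0.1415, -0.3935) → max |·| = 0.3935

0.3935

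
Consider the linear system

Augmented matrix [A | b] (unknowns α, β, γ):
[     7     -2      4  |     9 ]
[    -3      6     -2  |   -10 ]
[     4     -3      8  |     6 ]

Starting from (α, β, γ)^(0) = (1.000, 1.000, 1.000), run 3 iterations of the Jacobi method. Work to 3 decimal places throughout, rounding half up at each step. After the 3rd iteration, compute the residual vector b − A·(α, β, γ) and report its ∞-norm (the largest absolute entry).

2.574

Iteration 1:
  α = (9 - (-2)·1.000 - (4)·1.000) / (7) = 1.000
  β = (-10 - (-3)·1.000 - (-2)·1.000) / (6) = -0.833
  γ = (6 - (4)·1.000 - (-3)·1.000) / (8) = 0.625
Iteration 2:
  α = (9 - (-2)·-0.833 - (4)·0.625) / (7) = 0.691
  β = (-10 - (-3)·1.000 - (-2)·0.625) / (6) = -0.958
  γ = (6 - (4)·1.000 - (-3)·-0.833) / (8) = -0.062
Iteration 3:
  α = (9 - (-2)·-0.958 - (4)·-0.062) / (7) = 1.047
  β = (-10 - (-3)·0.691 - (-2)·-0.062) / (6) = -1.342
  γ = (6 - (4)·0.691 - (-3)·-0.958) / (8) = 0.045
Residual b − A·x = (-1.193, 1.283, -2.574); ∞-norm = 2.574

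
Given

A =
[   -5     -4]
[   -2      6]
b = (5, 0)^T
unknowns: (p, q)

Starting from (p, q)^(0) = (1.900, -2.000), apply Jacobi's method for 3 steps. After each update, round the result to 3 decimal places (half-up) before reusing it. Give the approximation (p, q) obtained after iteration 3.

Iteration 1:
  p = (5 - (-4)·-2.000) / (-5) = 0.600
  q = (0 - (-2)·1.900) / (6) = 0.633
Iteration 2:
  p = (5 - (-4)·0.633) / (-5) = -1.506
  q = (0 - (-2)·0.600) / (6) = 0.200
Iteration 3:
  p = (5 - (-4)·0.200) / (-5) = -1.160
  q = (0 - (-2)·-1.506) / (6) = -0.502

(-1.160, -0.502)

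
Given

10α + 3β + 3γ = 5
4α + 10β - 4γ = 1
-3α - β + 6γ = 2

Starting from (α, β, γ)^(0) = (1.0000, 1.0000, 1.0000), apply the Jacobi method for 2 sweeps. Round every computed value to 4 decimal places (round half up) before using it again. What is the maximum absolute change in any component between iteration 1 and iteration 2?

Iteration 1:
  α = (5 - (3)·1.0000 - (3)·1.0000) / (10) = -0.1000
  β = (1 - (4)·1.0000 - (-4)·1.0000) / (10) = 0.1000
  γ = (2 - (-3)·1.0000 - (-1)·1.0000) / (6) = 1.0000
Iteration 2:
  α = (5 - (3)·0.1000 - (3)·1.0000) / (10) = 0.1700
  β = (1 - (4)·-0.1000 - (-4)·1.0000) / (10) = 0.5400
  γ = (2 - (-3)·-0.1000 - (-1)·0.1000) / (6) = 0.3000
Change: (0.2700, 0.4400, -0.7000) → max |·| = 0.7000

0.7000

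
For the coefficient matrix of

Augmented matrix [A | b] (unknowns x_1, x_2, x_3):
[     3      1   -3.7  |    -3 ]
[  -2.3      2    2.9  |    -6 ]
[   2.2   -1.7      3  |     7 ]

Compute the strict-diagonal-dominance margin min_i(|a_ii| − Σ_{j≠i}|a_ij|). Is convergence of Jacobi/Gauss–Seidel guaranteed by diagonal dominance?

row 1: |3| − (1+3.7) = -1.7
row 2: |2| − (2.3+2.9) = -3.2
row 3: |3| − (2.2+1.7) = -0.9
minimum over rows = -3.2 → not strictly diagonally dominant

-3.2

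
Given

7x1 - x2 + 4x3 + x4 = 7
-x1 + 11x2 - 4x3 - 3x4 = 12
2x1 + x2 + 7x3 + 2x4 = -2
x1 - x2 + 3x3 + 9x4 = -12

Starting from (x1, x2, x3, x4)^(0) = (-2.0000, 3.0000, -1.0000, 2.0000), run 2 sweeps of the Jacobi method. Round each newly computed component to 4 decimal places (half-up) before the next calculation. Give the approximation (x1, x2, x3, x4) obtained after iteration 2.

(1.6275, 0.8658, -0.8044, -1.1645)

Iteration 1:
  x1 = (7 - (-1)·3.0000 - (4)·-1.0000 - (1)·2.0000) / (7) = 1.7143
  x2 = (12 - (-1)·-2.0000 - (-4)·-1.0000 - (-3)·2.0000) / (11) = 1.0909
  x3 = (-2 - (2)·-2.0000 - (1)·3.0000 - (2)·2.0000) / (7) = -0.7143
  x4 = (-12 - (1)·-2.0000 - (-1)·3.0000 - (3)·-1.0000) / (9) = -0.4444
Iteration 2:
  x1 = (7 - (-1)·1.0909 - (4)·-0.7143 - (1)·-0.4444) / (7) = 1.6275
  x2 = (12 - (-1)·1.7143 - (-4)·-0.7143 - (-3)·-0.4444) / (11) = 0.8658
  x3 = (-2 - (2)·1.7143 - (1)·1.0909 - (2)·-0.4444) / (7) = -0.8044
  x4 = (-12 - (1)·1.7143 - (-1)·1.0909 - (3)·-0.7143) / (9) = -1.1645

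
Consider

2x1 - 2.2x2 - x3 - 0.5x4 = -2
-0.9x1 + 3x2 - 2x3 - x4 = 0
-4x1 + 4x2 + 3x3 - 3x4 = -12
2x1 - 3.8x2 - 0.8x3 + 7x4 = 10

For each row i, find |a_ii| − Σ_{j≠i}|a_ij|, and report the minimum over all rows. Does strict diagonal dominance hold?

row 1: |2| − (2.2+1+0.5) = -1.7
row 2: |3| − (0.9+2+1) = -0.9
row 3: |3| − (4+4+3) = -8
row 4: |7| − (2+3.8+0.8) = 0.4
minimum over rows = -8 → not strictly diagonally dominant

-8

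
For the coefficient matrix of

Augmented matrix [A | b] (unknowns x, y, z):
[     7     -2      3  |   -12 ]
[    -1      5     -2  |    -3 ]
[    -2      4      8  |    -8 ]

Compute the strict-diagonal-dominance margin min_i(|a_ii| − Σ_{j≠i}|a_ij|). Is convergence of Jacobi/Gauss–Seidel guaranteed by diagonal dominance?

row 1: |7| − (2+3) = 2
row 2: |5| − (1+2) = 2
row 3: |8| − (2+4) = 2
minimum over rows = 2 → strictly diagonally dominant (convergence guaranteed)

2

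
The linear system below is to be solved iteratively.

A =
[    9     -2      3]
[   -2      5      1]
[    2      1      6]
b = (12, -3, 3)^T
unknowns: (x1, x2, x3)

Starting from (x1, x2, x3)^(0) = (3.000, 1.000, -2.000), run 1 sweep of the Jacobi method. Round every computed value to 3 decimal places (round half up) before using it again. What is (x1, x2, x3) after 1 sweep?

Iteration 1:
  x1 = (12 - (-2)·1.000 - (3)·-2.000) / (9) = 2.222
  x2 = (-3 - (-2)·3.000 - (1)·-2.000) / (5) = 1.000
  x3 = (3 - (2)·3.000 - (1)·1.000) / (6) = -0.667

(2.222, 1.000, -0.667)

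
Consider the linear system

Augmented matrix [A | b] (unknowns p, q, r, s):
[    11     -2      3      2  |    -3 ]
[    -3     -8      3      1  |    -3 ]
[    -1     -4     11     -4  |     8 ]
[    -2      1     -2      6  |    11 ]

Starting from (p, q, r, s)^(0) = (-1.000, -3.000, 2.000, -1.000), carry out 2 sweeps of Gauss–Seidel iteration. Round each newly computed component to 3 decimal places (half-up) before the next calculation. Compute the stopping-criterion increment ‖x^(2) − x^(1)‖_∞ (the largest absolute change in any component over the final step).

0.808

Iteration 1:
  p = (-3 - (-2)·-3.000 - (3)·2.000 - (2)·-1.000) / (11) = -1.182
  q = (-3 - (-3)·-1.182 - (3)·2.000 - (1)·-1.000) / (-8) = 1.443
  r = (8 - (-1)·-1.182 - (-4)·1.443 - (-4)·-1.000) / (11) = 0.781
  s = (11 - (-2)·-1.182 - (1)·1.443 - (-2)·0.781) / (6) = 1.459
Iteration 2:
  p = (-3 - (-2)·1.443 - (3)·0.781 - (2)·1.459) / (11) = -0.489
  q = (-3 - (-3)·-0.489 - (3)·0.781 - (1)·1.459) / (-8) = 1.034
  r = (8 - (-1)·-0.489 - (-4)·1.034 - (-4)·1.459) / (11) = 1.589
  s = (11 - (-2)·-0.489 - (1)·1.034 - (-2)·1.589) / (6) = 2.028
Change: (0.693, -0.409, 0.808, 0.569) → max |·| = 0.808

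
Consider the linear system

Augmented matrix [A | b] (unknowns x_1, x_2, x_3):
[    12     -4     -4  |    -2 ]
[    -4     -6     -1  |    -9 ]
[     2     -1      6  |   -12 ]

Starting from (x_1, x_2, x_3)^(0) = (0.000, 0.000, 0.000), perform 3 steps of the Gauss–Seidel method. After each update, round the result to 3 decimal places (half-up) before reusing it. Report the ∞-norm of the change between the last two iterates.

Iteration 1:
  x_1 = (-2 - (-4)·0.000 - (-4)·0.000) / (12) = -0.167
  x_2 = (-9 - (-4)·-0.167 - (-1)·0.000) / (-6) = 1.611
  x_3 = (-12 - (2)·-0.167 - (-1)·1.611) / (6) = -1.676
Iteration 2:
  x_1 = (-2 - (-4)·1.611 - (-4)·-1.676) / (12) = -0.188
  x_2 = (-9 - (-4)·-0.188 - (-1)·-1.676) / (-6) = 1.905
  x_3 = (-12 - (2)·-0.188 - (-1)·1.905) / (6) = -1.620
Iteration 3:
  x_1 = (-2 - (-4)·1.905 - (-4)·-1.620) / (12) = -0.072
  x_2 = (-9 - (-4)·-0.072 - (-1)·-1.620) / (-6) = 1.818
  x_3 = (-12 - (2)·-0.072 - (-1)·1.818) / (6) = -1.673
Change: (0.116, -0.087, -0.053) → max |·| = 0.116

0.116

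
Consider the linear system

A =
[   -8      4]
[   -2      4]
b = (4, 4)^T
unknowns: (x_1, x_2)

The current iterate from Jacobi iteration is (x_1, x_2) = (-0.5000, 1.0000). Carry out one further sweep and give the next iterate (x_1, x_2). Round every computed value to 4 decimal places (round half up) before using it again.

(0.0000, 0.7500)

One sweep:
  x_1 = (4 - (4)·1.0000) / (-8) = 0.0000
  x_2 = (4 - (-2)·-0.5000) / (4) = 0.7500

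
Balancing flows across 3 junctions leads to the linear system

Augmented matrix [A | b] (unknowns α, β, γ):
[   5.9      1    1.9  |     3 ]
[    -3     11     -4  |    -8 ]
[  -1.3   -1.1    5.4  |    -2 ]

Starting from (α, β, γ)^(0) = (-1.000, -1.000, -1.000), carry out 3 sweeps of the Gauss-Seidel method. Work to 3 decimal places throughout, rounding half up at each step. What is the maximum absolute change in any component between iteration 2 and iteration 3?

Iteration 1:
  α = (3 - (1)·-1.000 - (1.9)·-1.000) / (5.9) = 1.000
  β = (-8 - (-3)·1.000 - (-4)·-1.000) / (11) = -0.818
  γ = (-2 - (-1.3)·1.000 - (-1.1)·-0.818) / (5.4) = -0.296
Iteration 2:
  α = (3 - (1)·-0.818 - (1.9)·-0.296) / (5.9) = 0.742
  β = (-8 - (-3)·0.742 - (-4)·-0.296) / (11) = -0.633
  γ = (-2 - (-1.3)·0.742 - (-1.1)·-0.633) / (5.4) = -0.321
Iteration 3:
  α = (3 - (1)·-0.633 - (1.9)·-0.321) / (5.9) = 0.719
  β = (-8 - (-3)·0.719 - (-4)·-0.321) / (11) = -0.648
  γ = (-2 - (-1.3)·0.719 - (-1.1)·-0.648) / (5.4) = -0.329
Change: (-0.023, -0.015, -0.008) → max |·| = 0.023

0.023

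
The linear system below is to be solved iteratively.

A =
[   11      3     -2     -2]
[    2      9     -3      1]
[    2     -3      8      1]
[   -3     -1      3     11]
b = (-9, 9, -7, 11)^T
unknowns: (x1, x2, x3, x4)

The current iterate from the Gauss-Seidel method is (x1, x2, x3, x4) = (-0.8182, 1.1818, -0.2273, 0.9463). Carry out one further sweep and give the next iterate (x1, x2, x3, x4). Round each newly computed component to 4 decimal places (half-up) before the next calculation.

(-1.0098, 1.0435, -0.3495, 0.9148)

One sweep:
  x1 = (-9 - (3)·1.1818 - (-2)·-0.2273 - (-2)·0.9463) / (11) = -1.0098
  x2 = (9 - (2)·-1.0098 - (-3)·-0.2273 - (1)·0.9463) / (9) = 1.0435
  x3 = (-7 - (2)·-1.0098 - (-3)·1.0435 - (1)·0.9463) / (8) = -0.3495
  x4 = (11 - (-3)·-1.0098 - (-1)·1.0435 - (3)·-0.3495) / (11) = 0.9148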